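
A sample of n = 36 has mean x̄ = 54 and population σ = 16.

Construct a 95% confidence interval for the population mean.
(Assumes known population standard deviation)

Confidence level: 95%, α = 0.05
z_0.025 = 1.960
SE = σ/√n = 16/√36 = 2.6667
Margin of error = 1.960 × 2.6667 = 5.2267
CI: x̄ ± margin = 54 ± 5.2267
CI: (48.7733, 59.2267)

Answer: (48.7733, 59.2267)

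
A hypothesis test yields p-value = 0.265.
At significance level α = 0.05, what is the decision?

Answer: fail to reject H₀

Derivation:
Compare p-value to α:
0.265 ≥ 0.05
Decision: fail to reject H₀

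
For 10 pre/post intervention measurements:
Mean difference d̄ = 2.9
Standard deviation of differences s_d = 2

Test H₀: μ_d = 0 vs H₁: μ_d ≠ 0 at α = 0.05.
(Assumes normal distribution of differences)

df = n - 1 = 9
SE = s_d/√n = 2/√10 = 0.6325
t = d̄/SE = 2.9/0.6325 = 4.5850
Critical value: t_{0.025,9} = ±2.262
p-value ≈ 0.0013
Decision: reject H₀

Answer: t = 4.5850, reject H₀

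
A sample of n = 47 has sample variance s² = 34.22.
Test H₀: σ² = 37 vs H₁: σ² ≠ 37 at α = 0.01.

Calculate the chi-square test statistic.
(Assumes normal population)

df = n - 1 = 46
χ² = (n-1)s²/σ₀² = 46×34.22/37 = 42.5438
Critical values: χ²_{0.995,46} = 25.041, χ²_{0.005,46} = 74.437
Rejection region: χ² < 25.041 or χ² > 74.437
Decision: fail to reject H₀

Answer: χ² = 42.5438, fail to reject H₀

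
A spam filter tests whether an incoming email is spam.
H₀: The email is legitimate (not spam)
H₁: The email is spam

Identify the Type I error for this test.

Answer: Marking a legitimate email as spam

Derivation:
Type I error (α): Rejecting H₀ when H₀ is true
Type II error (β): Failing to reject H₀ when H₁ is true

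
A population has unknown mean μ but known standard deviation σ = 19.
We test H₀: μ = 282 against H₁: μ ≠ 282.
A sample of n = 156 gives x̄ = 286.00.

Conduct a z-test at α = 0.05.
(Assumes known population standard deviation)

Standard error: SE = σ/√n = 19/√156 = 1.5212
z-statistic: z = (x̄ - μ₀)/SE = (286.00 - 282)/1.5212 = 2.6295
Critical value: ±1.960
p-value = 0.0086
Decision: reject H₀

Answer: z = 2.6295, reject H₀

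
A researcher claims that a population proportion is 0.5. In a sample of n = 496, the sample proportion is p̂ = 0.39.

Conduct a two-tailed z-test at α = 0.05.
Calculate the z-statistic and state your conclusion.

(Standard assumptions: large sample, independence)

H₀: p = 0.5, H₁: p ≠ 0.5
Standard error: SE = √(p₀(1-p₀)/n) = √(0.5×0.5/496) = 0.022451
z-statistic: z = (p̂ - p₀)/SE = (0.39 - 0.5)/0.022451 = -4.8996
Critical value: z_0.025 = ±1.960
p-value < 0.0001
Decision: reject H₀ at α = 0.05

Answer: z = -4.8996, reject H₀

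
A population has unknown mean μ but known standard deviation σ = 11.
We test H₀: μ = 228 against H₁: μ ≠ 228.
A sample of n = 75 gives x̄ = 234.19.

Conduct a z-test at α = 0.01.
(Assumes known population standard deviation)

Standard error: SE = σ/√n = 11/√75 = 1.2702
z-statistic: z = (x̄ - μ₀)/SE = (234.19 - 228)/1.2702 = 4.8732
Critical value: ±2.576
p-value < 0.0001
Decision: reject H₀

Answer: z = 4.8732, reject H₀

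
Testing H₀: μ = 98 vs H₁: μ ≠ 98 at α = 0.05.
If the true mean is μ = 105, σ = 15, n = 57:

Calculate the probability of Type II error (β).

SE = σ/√n = 15/√57 = 1.9868
Critical values: μ₀ ± z_0.025×SE = 98 ± 1.960×1.9868
Acceptance region: (94.1059, 101.8941)
Under H₁ (μ = 105): z_high = (101.8941 - 105)/1.9868 = -1.5633, z_low = (94.1059 - 105)/1.9868 = -5.4832
β = P(not reject | H₁) = Φ(-1.5633) - Φ(-5.4832) ≈ 0.0590

Answer: β ≈ 0.0590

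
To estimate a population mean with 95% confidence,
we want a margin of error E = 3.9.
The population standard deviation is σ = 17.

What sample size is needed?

z_0.025 = 1.960
n = (z×σ/E)² = (1.960×17/3.9)²
n = 72.9929
Round up: n = 73

Answer: n = 73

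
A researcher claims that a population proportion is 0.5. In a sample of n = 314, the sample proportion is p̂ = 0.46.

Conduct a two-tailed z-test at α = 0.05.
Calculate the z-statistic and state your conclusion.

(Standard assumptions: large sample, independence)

H₀: p = 0.5, H₁: p ≠ 0.5
Standard error: SE = √(p₀(1-p₀)/n) = √(0.5×0.5/314) = 0.028217
z-statistic: z = (p̂ - p₀)/SE = (0.46 - 0.5)/0.028217 = -1.4176
Critical value: z_0.025 = ±1.960
p-value = 0.1563
Decision: fail to reject H₀ at α = 0.05

Answer: z = -1.4176, fail to reject H₀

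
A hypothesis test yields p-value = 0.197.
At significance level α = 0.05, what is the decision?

Compare p-value to α:
0.197 ≥ 0.05
Decision: fail to reject H₀

Answer: fail to reject H₀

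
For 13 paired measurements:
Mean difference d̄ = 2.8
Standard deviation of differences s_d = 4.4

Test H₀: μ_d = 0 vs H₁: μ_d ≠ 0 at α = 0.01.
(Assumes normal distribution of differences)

Answer: t = 2.2945, fail to reject H₀

Derivation:
df = n - 1 = 12
SE = s_d/√n = 4.4/√13 = 1.2203
t = d̄/SE = 2.8/1.2203 = 2.2945
Critical value: t_{0.005,12} = ±3.055
p-value ≈ 0.0406
Decision: fail to reject H₀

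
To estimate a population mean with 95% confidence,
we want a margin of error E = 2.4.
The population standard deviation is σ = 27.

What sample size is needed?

z_0.025 = 1.960
n = (z×σ/E)² = (1.960×27/2.4)²
n = 486.2025
Round up: n = 487

Answer: n = 487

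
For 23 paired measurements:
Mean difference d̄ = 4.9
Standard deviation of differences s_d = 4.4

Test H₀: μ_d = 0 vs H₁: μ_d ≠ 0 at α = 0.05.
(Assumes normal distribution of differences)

Answer: t = 5.3406, reject H₀

Derivation:
df = n - 1 = 22
SE = s_d/√n = 4.4/√23 = 0.9175
t = d̄/SE = 4.9/0.9175 = 5.3406
Critical value: t_{0.025,22} = ±2.074
p-value < 0.0001
Decision: reject H₀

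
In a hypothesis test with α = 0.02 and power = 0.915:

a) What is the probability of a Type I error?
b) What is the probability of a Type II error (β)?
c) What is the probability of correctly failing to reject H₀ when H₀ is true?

Answer: a) 0.02, b) 0.085, c) 0.98

Derivation:
a) Type I error probability = α = 0.02
b) Power = P(reject H₀ | H₁ true) = 1 - β = 0.915, so Type II error probability = β = 1 - Power = 0.085
c) P(fail to reject H₀ | H₀ true) = 1 - α = 0.98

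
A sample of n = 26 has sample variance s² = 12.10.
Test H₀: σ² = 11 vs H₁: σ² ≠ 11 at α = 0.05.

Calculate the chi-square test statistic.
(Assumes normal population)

df = n - 1 = 25
χ² = (n-1)s²/σ₀² = 25×12.10/11 = 27.5000
Critical values: χ²_{0.975,25} = 13.120, χ²_{0.025,25} = 40.646
Rejection region: χ² < 13.120 or χ² > 40.646
Decision: fail to reject H₀

Answer: χ² = 27.5000, fail to reject H₀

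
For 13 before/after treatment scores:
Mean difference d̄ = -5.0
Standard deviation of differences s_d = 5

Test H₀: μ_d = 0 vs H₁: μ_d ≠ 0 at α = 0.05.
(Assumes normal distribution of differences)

Answer: t = -3.6054, reject H₀

Derivation:
df = n - 1 = 12
SE = s_d/√n = 5/√13 = 1.3868
t = d̄/SE = -5.0/1.3868 = -3.6054
Critical value: t_{0.025,12} = ±2.179
p-value ≈ 0.0036
Decision: reject H₀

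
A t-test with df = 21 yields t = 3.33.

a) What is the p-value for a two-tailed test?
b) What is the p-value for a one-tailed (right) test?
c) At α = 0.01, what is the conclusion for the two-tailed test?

Using t-distribution with df = 21:
a) Two-tailed: p = 2×P(T > 3.33) = 0.0032
b) One-tailed: p = P(T > 3.33) = 0.0016
c) 0.0032 < 0.01, reject H₀

Answer: a) 0.0032, b) 0.0016, c) reject H₀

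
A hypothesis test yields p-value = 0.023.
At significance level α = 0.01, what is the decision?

Compare p-value to α:
0.023 ≥ 0.01
Decision: fail to reject H₀

Answer: fail to reject H₀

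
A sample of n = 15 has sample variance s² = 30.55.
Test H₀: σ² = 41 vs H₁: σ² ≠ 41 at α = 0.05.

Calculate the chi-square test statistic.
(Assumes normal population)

Answer: χ² = 10.4317, fail to reject H₀

Derivation:
df = n - 1 = 14
χ² = (n-1)s²/σ₀² = 14×30.55/41 = 10.4317
Critical values: χ²_{0.975,14} = 5.629, χ²_{0.025,14} = 26.119
Rejection region: χ² < 5.629 or χ² > 26.119
Decision: fail to reject H₀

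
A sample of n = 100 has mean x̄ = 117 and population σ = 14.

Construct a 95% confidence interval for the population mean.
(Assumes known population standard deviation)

Answer: (114.2560, 119.7440)

Derivation:
Confidence level: 95%, α = 0.05
z_0.025 = 1.960
SE = σ/√n = 14/√100 = 1.4000
Margin of error = 1.960 × 1.4000 = 2.7440
CI: x̄ ± margin = 117 ± 2.7440
CI: (114.2560, 119.7440)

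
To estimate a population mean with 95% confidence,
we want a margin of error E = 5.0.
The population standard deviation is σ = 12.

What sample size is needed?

Answer: n = 23

Derivation:
z_0.025 = 1.960
n = (z×σ/E)² = (1.960×12/5.0)²
n = 22.1276
Round up: n = 23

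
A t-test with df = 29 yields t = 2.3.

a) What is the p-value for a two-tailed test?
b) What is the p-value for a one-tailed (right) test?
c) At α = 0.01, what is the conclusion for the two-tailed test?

Answer: a) 0.0288, b) 0.0144, c) fail to reject H₀

Derivation:
Using t-distribution with df = 29:
a) Two-tailed: p = 2×P(T > 2.3) = 0.0288
b) One-tailed: p = P(T > 2.3) = 0.0144
c) 0.0288 ≥ 0.01, fail to reject H₀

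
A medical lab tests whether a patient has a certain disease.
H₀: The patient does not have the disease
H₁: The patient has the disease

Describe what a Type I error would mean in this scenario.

Answer: Diagnosing a healthy patient as having the disease (false positive)

Derivation:
Type I error: rejecting H₀ when it is actually true (false positive).
Type II error: failing to reject H₀ when H₁ is actually true (false negative).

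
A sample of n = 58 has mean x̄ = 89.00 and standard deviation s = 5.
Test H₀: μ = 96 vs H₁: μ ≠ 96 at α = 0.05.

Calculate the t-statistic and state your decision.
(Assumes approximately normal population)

Answer: t = -10.6626, reject H₀

Derivation:
df = n - 1 = 57
SE = s/√n = 5/√58 = 0.6565
t = (x̄ - μ₀)/SE = (89.00 - 96)/0.6565 = -10.6626
Critical value: t_{0.025,57} = ±2.002
p-value < 0.0001
Decision: reject H₀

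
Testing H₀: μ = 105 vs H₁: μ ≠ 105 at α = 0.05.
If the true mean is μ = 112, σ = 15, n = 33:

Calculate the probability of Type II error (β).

SE = σ/√n = 15/√33 = 2.6112
Critical values: μ₀ ± z_0.025×SE = 105 ± 1.960×2.6112
Acceptance region: (99.8820, 110.1180)
Under H₁ (μ = 112): z_high = (110.1180 - 112)/2.6112 = -0.7207, z_low = (99.8820 - 112)/2.6112 = -4.6408
β = P(not reject | H₁) = Φ(-0.7207) - Φ(-4.6408) ≈ 0.2355

Answer: β ≈ 0.2355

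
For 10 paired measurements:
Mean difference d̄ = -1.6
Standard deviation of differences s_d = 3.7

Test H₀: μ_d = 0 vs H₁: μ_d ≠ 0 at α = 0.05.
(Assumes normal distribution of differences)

df = n - 1 = 9
SE = s_d/√n = 3.7/√10 = 1.1700
t = d̄/SE = -1.6/1.1700 = -1.3675
Critical value: t_{0.025,9} = ±2.262
p-value ≈ 0.2046
Decision: fail to reject H₀

Answer: t = -1.3675, fail to reject H₀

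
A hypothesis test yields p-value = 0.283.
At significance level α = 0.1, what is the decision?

Compare p-value to α:
0.283 ≥ 0.1
Decision: fail to reject H₀

Answer: fail to reject H₀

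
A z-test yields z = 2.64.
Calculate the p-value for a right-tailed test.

For z = 2.64:
p = P(Z > 2.64) = 1 - Φ(2.64) = 0.0041

Answer: p-value ≈ 0.0041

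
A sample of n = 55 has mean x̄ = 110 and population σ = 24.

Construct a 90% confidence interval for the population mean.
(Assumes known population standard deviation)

Answer: (104.6765, 115.3235)

Derivation:
Confidence level: 90%, α = 0.1
z_0.05 = 1.645
SE = σ/√n = 24/√55 = 3.2362
Margin of error = 1.645 × 3.2362 = 5.3235
CI: x̄ ± margin = 110 ± 5.3235
CI: (104.6765, 115.3235)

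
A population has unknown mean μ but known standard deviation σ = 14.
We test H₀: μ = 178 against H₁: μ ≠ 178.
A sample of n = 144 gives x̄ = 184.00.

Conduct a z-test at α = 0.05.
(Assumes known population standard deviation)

Standard error: SE = σ/√n = 14/√144 = 1.1667
z-statistic: z = (x̄ - μ₀)/SE = (184.00 - 178)/1.1667 = 5.1427
Critical value: ±1.960
p-value < 0.0001
Decision: reject H₀

Answer: z = 5.1427, reject H₀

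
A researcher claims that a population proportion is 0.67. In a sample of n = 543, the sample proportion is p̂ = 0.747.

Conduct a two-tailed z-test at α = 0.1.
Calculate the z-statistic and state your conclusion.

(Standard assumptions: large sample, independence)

Answer: z = 3.8158, reject H₀

Derivation:
H₀: p = 0.67, H₁: p ≠ 0.67
Standard error: SE = √(p₀(1-p₀)/n) = √(0.67×0.33/543) = 0.020179
z-statistic: z = (p̂ - p₀)/SE = (0.747 - 0.67)/0.020179 = 3.8158
Critical value: z_0.05 = ±1.645
p-value = 0.0001
Decision: reject H₀ at α = 0.1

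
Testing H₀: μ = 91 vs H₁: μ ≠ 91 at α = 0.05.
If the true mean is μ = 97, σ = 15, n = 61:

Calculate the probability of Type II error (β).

SE = σ/√n = 15/√61 = 1.9206
Critical values: μ₀ ± z_0.025×SE = 91 ± 1.960×1.9206
Acceptance region: (87.2356, 94.7644)
Under H₁ (μ = 97): z_high = (94.7644 - 97)/1.9206 = -1.1640, z_low = (87.2356 - 97)/1.9206 = -5.0840
β = P(not reject | H₁) = Φ(-1.1640) - Φ(-5.0840) ≈ 0.1222

Answer: β ≈ 0.1222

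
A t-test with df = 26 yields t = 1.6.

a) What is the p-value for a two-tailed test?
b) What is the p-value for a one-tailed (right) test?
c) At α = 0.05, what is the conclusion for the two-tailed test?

Answer: a) 0.1217, b) 0.0608, c) fail to reject H₀

Derivation:
Using t-distribution with df = 26:
a) Two-tailed: p = 2×P(T > 1.6) = 0.1217
b) One-tailed: p = P(T > 1.6) = 0.0608
c) 0.1217 ≥ 0.05, fail to reject H₀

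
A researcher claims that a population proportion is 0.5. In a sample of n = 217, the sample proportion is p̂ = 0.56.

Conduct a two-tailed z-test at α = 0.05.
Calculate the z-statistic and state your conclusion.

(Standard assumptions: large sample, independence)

Answer: z = 1.7677, fail to reject H₀

Derivation:
H₀: p = 0.5, H₁: p ≠ 0.5
Standard error: SE = √(p₀(1-p₀)/n) = √(0.5×0.5/217) = 0.033942
z-statistic: z = (p̂ - p₀)/SE = (0.56 - 0.5)/0.033942 = 1.7677
Critical value: z_0.025 = ±1.960
p-value = 0.0771
Decision: fail to reject H₀ at α = 0.05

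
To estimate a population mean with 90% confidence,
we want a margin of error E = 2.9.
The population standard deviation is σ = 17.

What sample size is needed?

z_0.05 = 1.645
n = (z×σ/E)² = (1.645×17/2.9)²
n = 92.9894
Round up: n = 93

Answer: n = 93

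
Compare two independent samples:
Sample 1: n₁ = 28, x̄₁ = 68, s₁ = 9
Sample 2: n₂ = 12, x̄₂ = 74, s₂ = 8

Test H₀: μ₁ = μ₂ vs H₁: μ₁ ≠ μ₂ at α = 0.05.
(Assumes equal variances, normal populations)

Answer: t = -1.9937, fail to reject H₀

Derivation:
Pooled variance: s²_p = [27×9² + 11×8²]/(38) = 76.0789
s_p = 8.7223
SE = s_p×√(1/n₁ + 1/n₂) = 8.7223×√(1/28 + 1/12) = 3.0095
t = (x̄₁ - x̄₂)/SE = (68 - 74)/3.0095 = -1.9937
df = 38, t-critical = ±2.024
Decision: fail to reject H₀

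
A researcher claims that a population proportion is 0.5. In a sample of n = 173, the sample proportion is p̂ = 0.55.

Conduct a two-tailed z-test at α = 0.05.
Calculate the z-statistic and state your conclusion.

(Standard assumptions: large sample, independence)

Answer: z = 1.3153, fail to reject H₀

Derivation:
H₀: p = 0.5, H₁: p ≠ 0.5
Standard error: SE = √(p₀(1-p₀)/n) = √(0.5×0.5/173) = 0.038014
z-statistic: z = (p̂ - p₀)/SE = (0.55 - 0.5)/0.038014 = 1.3153
Critical value: z_0.025 = ±1.960
p-value = 0.1884
Decision: fail to reject H₀ at α = 0.05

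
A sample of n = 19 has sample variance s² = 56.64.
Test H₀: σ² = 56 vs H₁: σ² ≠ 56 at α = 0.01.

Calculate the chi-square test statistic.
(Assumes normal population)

df = n - 1 = 18
χ² = (n-1)s²/σ₀² = 18×56.64/56 = 18.2057
Critical values: χ²_{0.995,18} = 6.265, χ²_{0.005,18} = 37.156
Rejection region: χ² < 6.265 or χ² > 37.156
Decision: fail to reject H₀

Answer: χ² = 18.2057, fail to reject H₀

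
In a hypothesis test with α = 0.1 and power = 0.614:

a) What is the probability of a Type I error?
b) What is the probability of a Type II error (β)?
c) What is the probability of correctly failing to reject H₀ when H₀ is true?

Answer: a) 0.1, b) 0.386, c) 0.9

Derivation:
a) Type I error probability = α = 0.1
b) Power = P(reject H₀ | H₁ true) = 1 - β = 0.614, so Type II error probability = β = 1 - Power = 0.386
c) P(fail to reject H₀ | H₀ true) = 1 - α = 0.9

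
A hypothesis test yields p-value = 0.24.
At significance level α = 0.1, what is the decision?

Compare p-value to α:
0.24 ≥ 0.1
Decision: fail to reject H₀

Answer: fail to reject H₀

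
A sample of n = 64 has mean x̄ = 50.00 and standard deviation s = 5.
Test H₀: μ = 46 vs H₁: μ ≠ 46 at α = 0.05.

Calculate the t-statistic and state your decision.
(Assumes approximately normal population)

df = n - 1 = 63
SE = s/√n = 5/√64 = 0.6250
t = (x̄ - μ₀)/SE = (50.00 - 46)/0.6250 = 6.4000
Critical value: t_{0.025,63} = ±1.998
p-value < 0.0001
Decision: reject H₀

Answer: t = 6.4000, reject H₀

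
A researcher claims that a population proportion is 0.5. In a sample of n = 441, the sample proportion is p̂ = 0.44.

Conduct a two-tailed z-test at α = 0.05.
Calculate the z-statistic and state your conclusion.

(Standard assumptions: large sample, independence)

Answer: z = -2.5199, reject H₀

Derivation:
H₀: p = 0.5, H₁: p ≠ 0.5
Standard error: SE = √(p₀(1-p₀)/n) = √(0.5×0.5/441) = 0.023810
z-statistic: z = (p̂ - p₀)/SE = (0.44 - 0.5)/0.023810 = -2.5199
Critical value: z_0.025 = ±1.960
p-value = 0.0117
Decision: reject H₀ at α = 0.05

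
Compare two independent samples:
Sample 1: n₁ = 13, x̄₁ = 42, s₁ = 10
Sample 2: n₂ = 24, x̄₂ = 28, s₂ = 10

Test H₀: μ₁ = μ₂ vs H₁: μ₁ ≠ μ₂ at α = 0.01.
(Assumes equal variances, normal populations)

Pooled variance: s²_p = [12×10² + 23×10²]/(35) = 100.0000
s_p = 10.0000
SE = s_p×√(1/n₁ + 1/n₂) = 10.0000×√(1/13 + 1/24) = 3.4437
t = (x̄₁ - x̄₂)/SE = (42 - 28)/3.4437 = 4.0654
df = 35, t-critical = ±2.724
Decision: reject H₀

Answer: t = 4.0654, reject H₀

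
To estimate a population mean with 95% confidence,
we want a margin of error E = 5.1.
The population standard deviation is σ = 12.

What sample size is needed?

Answer: n = 22

Derivation:
z_0.025 = 1.960
n = (z×σ/E)² = (1.960×12/5.1)²
n = 21.2684
Round up: n = 22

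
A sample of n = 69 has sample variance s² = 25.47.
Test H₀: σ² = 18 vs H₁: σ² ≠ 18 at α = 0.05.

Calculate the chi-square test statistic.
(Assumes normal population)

df = n - 1 = 68
χ² = (n-1)s²/σ₀² = 68×25.47/18 = 96.2200
Critical values: χ²_{0.975,68} = 47.092, χ²_{0.025,68} = 92.689
Rejection region: χ² < 47.092 or χ² > 92.689
Decision: reject H₀

Answer: χ² = 96.2200, reject H₀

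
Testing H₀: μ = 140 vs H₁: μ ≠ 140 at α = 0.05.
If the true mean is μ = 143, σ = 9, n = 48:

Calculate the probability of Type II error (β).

SE = σ/√n = 9/√48 = 1.2990
Critical values: μ₀ ± z_0.025×SE = 140 ± 1.960×1.2990
Acceptance region: (137.4540, 142.5460)
Under H₁ (μ = 143): z_high = (142.5460 - 143)/1.2990 = -0.3495, z_low = (137.4540 - 143)/1.2990 = -4.2694
β = P(not reject | H₁) = Φ(-0.3495) - Φ(-4.2694) ≈ 0.3633

Answer: β ≈ 0.3633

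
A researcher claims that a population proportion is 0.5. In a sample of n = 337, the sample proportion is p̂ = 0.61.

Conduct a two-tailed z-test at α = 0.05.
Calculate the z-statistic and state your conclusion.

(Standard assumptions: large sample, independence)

H₀: p = 0.5, H₁: p ≠ 0.5
Standard error: SE = √(p₀(1-p₀)/n) = √(0.5×0.5/337) = 0.027237
z-statistic: z = (p̂ - p₀)/SE = (0.61 - 0.5)/0.027237 = 4.0386
Critical value: z_0.025 = ±1.960
p-value = 0.0001
Decision: reject H₀ at α = 0.05

Answer: z = 4.0386, reject H₀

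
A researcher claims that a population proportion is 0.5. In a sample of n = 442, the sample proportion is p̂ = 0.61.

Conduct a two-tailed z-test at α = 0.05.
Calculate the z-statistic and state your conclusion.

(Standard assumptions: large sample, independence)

Answer: z = 4.6252, reject H₀

Derivation:
H₀: p = 0.5, H₁: p ≠ 0.5
Standard error: SE = √(p₀(1-p₀)/n) = √(0.5×0.5/442) = 0.023783
z-statistic: z = (p̂ - p₀)/SE = (0.61 - 0.5)/0.023783 = 4.6252
Critical value: z_0.025 = ±1.960
p-value < 0.0001
Decision: reject H₀ at α = 0.05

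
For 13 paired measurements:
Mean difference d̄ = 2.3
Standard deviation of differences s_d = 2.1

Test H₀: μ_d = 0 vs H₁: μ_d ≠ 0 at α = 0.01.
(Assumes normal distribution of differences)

df = n - 1 = 12
SE = s_d/√n = 2.1/√13 = 0.5824
t = d̄/SE = 2.3/0.5824 = 3.9492
Critical value: t_{0.005,12} = ±3.055
p-value ≈ 0.0019
Decision: reject H₀

Answer: t = 3.9492, reject H₀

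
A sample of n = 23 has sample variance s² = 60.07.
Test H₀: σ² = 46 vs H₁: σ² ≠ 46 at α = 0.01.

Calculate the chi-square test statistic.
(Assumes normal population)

Answer: χ² = 28.7291, fail to reject H₀

Derivation:
df = n - 1 = 22
χ² = (n-1)s²/σ₀² = 22×60.07/46 = 28.7291
Critical values: χ²_{0.995,22} = 8.643, χ²_{0.005,22} = 42.796
Rejection region: χ² < 8.643 or χ² > 42.796
Decision: fail to reject H₀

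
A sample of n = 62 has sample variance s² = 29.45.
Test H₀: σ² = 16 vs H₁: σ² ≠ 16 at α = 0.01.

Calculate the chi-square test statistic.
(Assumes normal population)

Answer: χ² = 112.2781, reject H₀

Derivation:
df = n - 1 = 61
χ² = (n-1)s²/σ₀² = 61×29.45/16 = 112.2781
Critical values: χ²_{0.995,61} = 36.301, χ²_{0.005,61} = 93.186
Rejection region: χ² < 36.301 or χ² > 93.186
Decision: reject H₀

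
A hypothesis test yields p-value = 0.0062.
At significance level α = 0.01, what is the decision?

Answer: reject H₀

Derivation:
Compare p-value to α:
0.0062 < 0.01
Decision: reject H₀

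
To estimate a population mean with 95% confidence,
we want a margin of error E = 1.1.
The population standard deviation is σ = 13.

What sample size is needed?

z_0.025 = 1.960
n = (z×σ/E)² = (1.960×13/1.1)²
n = 536.5540
Round up: n = 537

Answer: n = 537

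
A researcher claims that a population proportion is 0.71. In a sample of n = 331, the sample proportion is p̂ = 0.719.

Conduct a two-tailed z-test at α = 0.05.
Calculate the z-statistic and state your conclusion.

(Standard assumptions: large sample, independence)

Answer: z = 0.3609, fail to reject H₀

Derivation:
H₀: p = 0.71, H₁: p ≠ 0.71
Standard error: SE = √(p₀(1-p₀)/n) = √(0.71×0.29/331) = 0.024941
z-statistic: z = (p̂ - p₀)/SE = (0.719 - 0.71)/0.024941 = 0.3609
Critical value: z_0.025 = ±1.960
p-value = 0.7182
Decision: fail to reject H₀ at α = 0.05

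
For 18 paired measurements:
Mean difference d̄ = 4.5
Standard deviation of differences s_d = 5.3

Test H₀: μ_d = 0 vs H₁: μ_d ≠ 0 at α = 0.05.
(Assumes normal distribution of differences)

df = n - 1 = 17
SE = s_d/√n = 5.3/√18 = 1.2492
t = d̄/SE = 4.5/1.2492 = 3.6023
Critical value: t_{0.025,17} = ±2.110
p-value ≈ 0.0022
Decision: reject H₀

Answer: t = 3.6023, reject H₀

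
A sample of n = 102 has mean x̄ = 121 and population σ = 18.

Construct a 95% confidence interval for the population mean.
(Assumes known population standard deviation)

Answer: (117.5067, 124.4933)

Derivation:
Confidence level: 95%, α = 0.05
z_0.025 = 1.960
SE = σ/√n = 18/√102 = 1.7823
Margin of error = 1.960 × 1.7823 = 3.4933
CI: x̄ ± margin = 121 ± 3.4933
CI: (117.5067, 124.4933)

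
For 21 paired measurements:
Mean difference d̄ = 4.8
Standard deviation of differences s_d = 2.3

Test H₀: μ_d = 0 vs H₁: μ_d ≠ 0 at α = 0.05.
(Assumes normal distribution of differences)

Answer: t = 9.5637, reject H₀

Derivation:
df = n - 1 = 20
SE = s_d/√n = 2.3/√21 = 0.5019
t = d̄/SE = 4.8/0.5019 = 9.5637
Critical value: t_{0.025,20} = ±2.086
p-value < 0.0001
Decision: reject H₀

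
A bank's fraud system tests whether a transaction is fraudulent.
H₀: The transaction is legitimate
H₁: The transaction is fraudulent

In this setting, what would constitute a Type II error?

Type I error (α): Rejecting H₀ when H₀ is true
Type II error (β): Failing to reject H₀ when H₁ is true

Answer: Allowing a fraudulent transaction to go through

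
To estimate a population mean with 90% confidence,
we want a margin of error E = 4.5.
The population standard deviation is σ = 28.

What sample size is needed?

Answer: n = 105

Derivation:
z_0.05 = 1.645
n = (z×σ/E)² = (1.645×28/4.5)²
n = 104.7666
Round up: n = 105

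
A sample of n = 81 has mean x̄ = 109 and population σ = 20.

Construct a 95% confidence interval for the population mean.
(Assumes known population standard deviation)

Confidence level: 95%, α = 0.05
z_0.025 = 1.960
SE = σ/√n = 20/√81 = 2.2222
Margin of error = 1.960 × 2.2222 = 4.3555
CI: x̄ ± margin = 109 ± 4.3555
CI: (104.6445, 113.3555)

Answer: (104.6445, 113.3555)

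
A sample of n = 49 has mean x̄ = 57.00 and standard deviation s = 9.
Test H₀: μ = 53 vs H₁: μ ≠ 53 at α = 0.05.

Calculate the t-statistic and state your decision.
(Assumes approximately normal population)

Answer: t = 3.1111, reject H₀

Derivation:
df = n - 1 = 48
SE = s/√n = 9/√49 = 1.2857
t = (x̄ - μ₀)/SE = (57.00 - 53)/1.2857 = 3.1111
Critical value: t_{0.025,48} = ±2.011
p-value ≈ 0.0031
Decision: reject H₀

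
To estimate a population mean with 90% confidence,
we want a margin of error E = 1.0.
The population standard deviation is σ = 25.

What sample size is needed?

z_0.05 = 1.645
n = (z×σ/E)² = (1.645×25/1.0)²
n = 1691.2656
Round up: n = 1692

Answer: n = 1692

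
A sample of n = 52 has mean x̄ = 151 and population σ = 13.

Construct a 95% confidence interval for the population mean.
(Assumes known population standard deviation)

Confidence level: 95%, α = 0.05
z_0.025 = 1.960
SE = σ/√n = 13/√52 = 1.8028
Margin of error = 1.960 × 1.8028 = 3.5335
CI: x̄ ± margin = 151 ± 3.5335
CI: (147.4665, 154.5335)

Answer: (147.4665, 154.5335)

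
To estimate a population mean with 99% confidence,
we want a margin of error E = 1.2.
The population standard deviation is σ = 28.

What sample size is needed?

z_0.005 = 2.576
n = (z×σ/E)² = (2.576×28/1.2)²
n = 3612.8114
Round up: n = 3613

Answer: n = 3613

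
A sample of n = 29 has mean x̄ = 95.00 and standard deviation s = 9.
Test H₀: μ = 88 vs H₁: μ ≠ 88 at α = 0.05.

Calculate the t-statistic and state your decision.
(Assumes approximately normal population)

Answer: t = 4.1884, reject H₀

Derivation:
df = n - 1 = 28
SE = s/√n = 9/√29 = 1.6713
t = (x̄ - μ₀)/SE = (95.00 - 88)/1.6713 = 4.1884
Critical value: t_{0.025,28} = ±2.048
p-value ≈ 0.0003
Decision: reject H₀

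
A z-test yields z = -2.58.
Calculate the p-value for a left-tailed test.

Answer: p-value ≈ 0.0049

Derivation:
For z = -2.58:
p = P(Z < -2.58) = Φ(-2.58) = 0.0049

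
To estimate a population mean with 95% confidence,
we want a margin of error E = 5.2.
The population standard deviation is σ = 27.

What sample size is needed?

z_0.025 = 1.960
n = (z×σ/E)² = (1.960×27/5.2)²
n = 103.5698
Round up: n = 104

Answer: n = 104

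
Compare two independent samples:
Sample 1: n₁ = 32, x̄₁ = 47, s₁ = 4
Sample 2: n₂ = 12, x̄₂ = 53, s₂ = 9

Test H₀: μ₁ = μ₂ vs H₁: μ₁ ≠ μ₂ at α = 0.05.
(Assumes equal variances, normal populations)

Answer: t = -3.0845, reject H₀

Derivation:
Pooled variance: s²_p = [31×4² + 11×9²]/(42) = 33.0238
s_p = 5.7466
SE = s_p×√(1/n₁ + 1/n₂) = 5.7466×√(1/32 + 1/12) = 1.9452
t = (x̄₁ - x̄₂)/SE = (47 - 53)/1.9452 = -3.0845
df = 42, t-critical = ±2.018
Decision: reject H₀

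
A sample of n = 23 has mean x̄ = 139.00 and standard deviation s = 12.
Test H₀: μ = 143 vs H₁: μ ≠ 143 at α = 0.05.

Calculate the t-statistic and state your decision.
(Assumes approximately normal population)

Answer: t = -1.5986, fail to reject H₀

Derivation:
df = n - 1 = 22
SE = s/√n = 12/√23 = 2.5022
t = (x̄ - μ₀)/SE = (139.00 - 143)/2.5022 = -1.5986
Critical value: t_{0.025,22} = ±2.074
p-value ≈ 0.1242
Decision: fail to reject H₀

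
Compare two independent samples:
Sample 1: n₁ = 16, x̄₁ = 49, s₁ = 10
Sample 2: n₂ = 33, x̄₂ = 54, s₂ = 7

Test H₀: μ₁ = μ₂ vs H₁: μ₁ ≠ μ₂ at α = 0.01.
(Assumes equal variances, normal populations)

Pooled variance: s²_p = [15×10² + 32×7²]/(47) = 65.2766
s_p = 8.0794
SE = s_p×√(1/n₁ + 1/n₂) = 8.0794×√(1/16 + 1/33) = 2.4613
t = (x̄₁ - x̄₂)/SE = (49 - 54)/2.4613 = -2.0314
df = 47, t-critical = ±2.685
Decision: fail to reject H₀

Answer: t = -2.0314, fail to reject H₀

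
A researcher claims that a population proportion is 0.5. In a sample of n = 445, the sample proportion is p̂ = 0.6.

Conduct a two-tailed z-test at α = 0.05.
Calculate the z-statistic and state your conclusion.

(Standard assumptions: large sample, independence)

Answer: z = 4.2191, reject H₀

Derivation:
H₀: p = 0.5, H₁: p ≠ 0.5
Standard error: SE = √(p₀(1-p₀)/n) = √(0.5×0.5/445) = 0.023702
z-statistic: z = (p̂ - p₀)/SE = (0.6 - 0.5)/0.023702 = 4.2191
Critical value: z_0.025 = ±1.960
p-value < 0.0001
Decision: reject H₀ at α = 0.05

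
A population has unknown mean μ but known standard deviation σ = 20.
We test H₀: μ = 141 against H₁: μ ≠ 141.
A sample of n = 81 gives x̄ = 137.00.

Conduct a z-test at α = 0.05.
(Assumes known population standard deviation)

Answer: z = -1.8000, fail to reject H₀

Derivation:
Standard error: SE = σ/√n = 20/√81 = 2.2222
z-statistic: z = (x̄ - μ₀)/SE = (137.00 - 141)/2.2222 = -1.8000
Critical value: ±1.960
p-value = 0.0719
Decision: fail to reject H₀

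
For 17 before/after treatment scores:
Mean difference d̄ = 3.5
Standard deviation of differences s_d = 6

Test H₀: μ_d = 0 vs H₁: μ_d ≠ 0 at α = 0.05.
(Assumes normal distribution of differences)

df = n - 1 = 16
SE = s_d/√n = 6/√17 = 1.4552
t = d̄/SE = 3.5/1.4552 = 2.4052
Critical value: t_{0.025,16} = ±2.120
p-value ≈ 0.0286
Decision: reject H₀

Answer: t = 2.4052, reject H₀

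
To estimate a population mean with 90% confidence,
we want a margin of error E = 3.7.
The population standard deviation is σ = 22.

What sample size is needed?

z_0.05 = 1.645
n = (z×σ/E)² = (1.645×22/3.7)²
n = 95.6695
Round up: n = 96

Answer: n = 96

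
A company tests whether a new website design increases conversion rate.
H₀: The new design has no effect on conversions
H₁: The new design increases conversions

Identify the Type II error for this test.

Type I error (α): Rejecting H₀ when H₀ is true
Type II error (β): Failing to reject H₀ when H₁ is true

Answer: Keeping the old design when the new one would have increased conversions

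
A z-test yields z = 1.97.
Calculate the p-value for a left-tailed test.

Answer: p-value ≈ 0.9756

Derivation:
For z = 1.97:
p = P(Z < 1.97) = Φ(1.97) = 0.9756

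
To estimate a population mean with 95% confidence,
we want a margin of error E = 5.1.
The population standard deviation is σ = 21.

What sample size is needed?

Answer: n = 66

Derivation:
z_0.025 = 1.960
n = (z×σ/E)² = (1.960×21/5.1)²
n = 65.1344
Round up: n = 66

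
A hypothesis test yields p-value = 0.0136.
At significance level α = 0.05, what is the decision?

Answer: reject H₀

Derivation:
Compare p-value to α:
0.0136 < 0.05
Decision: reject H₀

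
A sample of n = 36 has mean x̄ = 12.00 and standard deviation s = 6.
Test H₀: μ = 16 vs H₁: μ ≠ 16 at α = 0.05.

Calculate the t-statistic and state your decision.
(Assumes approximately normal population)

Answer: t = -4.0000, reject H₀

Derivation:
df = n - 1 = 35
SE = s/√n = 6/√36 = 1.0000
t = (x̄ - μ₀)/SE = (12.00 - 16)/1.0000 = -4.0000
Critical value: t_{0.025,35} = ±2.030
p-value ≈ 0.0003
Decision: reject H₀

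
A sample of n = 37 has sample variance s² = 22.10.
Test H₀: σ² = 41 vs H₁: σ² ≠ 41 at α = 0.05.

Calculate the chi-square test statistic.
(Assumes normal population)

df = n - 1 = 36
χ² = (n-1)s²/σ₀² = 36×22.10/41 = 19.4049
Critical values: χ²_{0.975,36} = 21.336, χ²_{0.025,36} = 54.437
Rejection region: χ² < 21.336 or χ² > 54.437
Decision: reject H₀

Answer: χ² = 19.4049, reject H₀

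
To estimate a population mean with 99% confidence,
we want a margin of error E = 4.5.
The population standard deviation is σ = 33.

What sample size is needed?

z_0.005 = 2.576
n = (z×σ/E)² = (2.576×33/4.5)²
n = 356.8573
Round up: n = 357

Answer: n = 357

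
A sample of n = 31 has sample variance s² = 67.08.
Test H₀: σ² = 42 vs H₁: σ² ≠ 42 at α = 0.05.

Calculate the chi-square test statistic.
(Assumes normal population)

df = n - 1 = 30
χ² = (n-1)s²/σ₀² = 30×67.08/42 = 47.9143
Critical values: χ²_{0.975,30} = 16.791, χ²_{0.025,30} = 46.979
Rejection region: χ² < 16.791 or χ² > 46.979
Decision: reject H₀

Answer: χ² = 47.9143, reject H₀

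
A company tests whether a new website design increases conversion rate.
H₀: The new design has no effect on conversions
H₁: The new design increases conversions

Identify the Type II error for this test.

Answer: Keeping the old design when the new one would have increased conversions

Derivation:
Type I error (α): Rejecting H₀ when H₀ is true
Type II error (β): Failing to reject H₀ when H₁ is true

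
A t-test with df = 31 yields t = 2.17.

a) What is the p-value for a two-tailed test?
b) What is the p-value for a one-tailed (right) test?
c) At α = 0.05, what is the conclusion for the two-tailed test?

Answer: a) 0.0378, b) 0.0189, c) reject H₀

Derivation:
Using t-distribution with df = 31:
a) Two-tailed: p = 2×P(T > 2.17) = 0.0378
b) One-tailed: p = P(T > 2.17) = 0.0189
c) 0.0378 < 0.05, reject H₀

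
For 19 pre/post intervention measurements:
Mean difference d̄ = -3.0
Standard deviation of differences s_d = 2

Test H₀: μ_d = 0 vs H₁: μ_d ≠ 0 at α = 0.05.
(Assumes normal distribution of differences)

Answer: t = -6.5388, reject H₀

Derivation:
df = n - 1 = 18
SE = s_d/√n = 2/√19 = 0.4588
t = d̄/SE = -3.0/0.4588 = -6.5388
Critical value: t_{0.025,18} = ±2.101
p-value < 0.0001
Decision: reject H₀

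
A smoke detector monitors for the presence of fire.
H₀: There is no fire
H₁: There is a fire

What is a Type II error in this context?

Answer: The alarm fails to sound when there actually is a fire

Derivation:
A Type I error (probability α) occurs when we reject a true H₀.
A Type II error (probability β) occurs when we fail to reject a false H₀.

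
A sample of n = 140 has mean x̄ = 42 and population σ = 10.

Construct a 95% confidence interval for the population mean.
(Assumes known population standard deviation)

Confidence level: 95%, α = 0.05
z_0.025 = 1.960
SE = σ/√n = 10/√140 = 0.8452
Margin of error = 1.960 × 0.8452 = 1.6566
CI: x̄ ± margin = 42 ± 1.6566
CI: (40.3434, 43.6566)

Answer: (40.3434, 43.6566)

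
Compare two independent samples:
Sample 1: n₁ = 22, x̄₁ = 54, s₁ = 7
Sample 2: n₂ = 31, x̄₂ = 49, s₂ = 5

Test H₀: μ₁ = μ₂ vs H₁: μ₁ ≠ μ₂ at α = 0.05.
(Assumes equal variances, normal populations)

Answer: t = 3.0369, reject H₀

Derivation:
Pooled variance: s²_p = [21×7² + 30×5²]/(51) = 34.8824
s_p = 5.9061
SE = s_p×√(1/n₁ + 1/n₂) = 5.9061×√(1/22 + 1/31) = 1.6464
t = (x̄₁ - x̄₂)/SE = (54 - 49)/1.6464 = 3.0369
df = 51, t-critical = ±2.008
Decision: reject H₀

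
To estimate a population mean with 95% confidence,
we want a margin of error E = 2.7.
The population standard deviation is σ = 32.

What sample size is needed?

z_0.025 = 1.960
n = (z×σ/E)² = (1.960×32/2.7)²
n = 539.6157
Round up: n = 540

Answer: n = 540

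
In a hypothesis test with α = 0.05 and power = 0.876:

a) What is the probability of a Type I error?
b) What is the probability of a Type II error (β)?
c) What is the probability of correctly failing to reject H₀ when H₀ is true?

Answer: a) 0.05, b) 0.124, c) 0.95

Derivation:
a) Type I error probability = α = 0.05
b) Power = P(reject H₀ | H₁ true) = 1 - β = 0.876, so Type II error probability = β = 1 - Power = 0.124
c) P(fail to reject H₀ | H₀ true) = 1 - α = 0.95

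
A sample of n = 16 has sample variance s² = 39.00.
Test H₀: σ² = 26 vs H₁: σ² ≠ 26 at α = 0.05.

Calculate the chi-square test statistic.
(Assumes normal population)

Answer: χ² = 22.5000, fail to reject H₀

Derivation:
df = n - 1 = 15
χ² = (n-1)s²/σ₀² = 15×39.00/26 = 22.5000
Critical values: χ²_{0.975,15} = 6.262, χ²_{0.025,15} = 27.488
Rejection region: χ² < 6.262 or χ² > 27.488
Decision: fail to reject H₀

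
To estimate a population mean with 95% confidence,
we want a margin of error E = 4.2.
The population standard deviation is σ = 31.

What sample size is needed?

z_0.025 = 1.960
n = (z×σ/E)² = (1.960×31/4.2)²
n = 209.2844
Round up: n = 210

Answer: n = 210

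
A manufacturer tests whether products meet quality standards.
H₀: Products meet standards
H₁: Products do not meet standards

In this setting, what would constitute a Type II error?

Answer: Accepting products as meeting standards when they don't

Derivation:
Type I error (α): Rejecting H₀ when H₀ is true
Type II error (β): Failing to reject H₀ when H₁ is true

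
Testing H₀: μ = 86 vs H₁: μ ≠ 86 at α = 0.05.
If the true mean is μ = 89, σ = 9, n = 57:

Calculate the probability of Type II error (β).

Answer: β ≈ 0.2889

Derivation:
SE = σ/√n = 9/√57 = 1.1921
Critical values: μ₀ ± z_0.025×SE = 86 ± 1.960×1.1921
Acceptance region: (83.6635, 88.3365)
Under H₁ (μ = 89): z_high = (88.3365 - 89)/1.1921 = -0.5566, z_low = (83.6635 - 89)/1.1921 = -4.4766
β = P(not reject | H₁) = Φ(-0.5566) - Φ(-4.4766) ≈ 0.2889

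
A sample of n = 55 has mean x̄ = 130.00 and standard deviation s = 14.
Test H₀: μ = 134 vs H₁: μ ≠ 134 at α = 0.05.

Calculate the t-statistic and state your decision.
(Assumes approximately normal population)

df = n - 1 = 54
SE = s/√n = 14/√55 = 1.8878
t = (x̄ - μ₀)/SE = (130.00 - 134)/1.8878 = -2.1189
Critical value: t_{0.025,54} = ±2.005
p-value ≈ 0.0387
Decision: reject H₀

Answer: t = -2.1189, reject H₀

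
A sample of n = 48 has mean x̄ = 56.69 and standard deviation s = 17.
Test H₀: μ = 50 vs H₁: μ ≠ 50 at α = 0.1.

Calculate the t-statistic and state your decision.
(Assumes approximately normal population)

Answer: t = 2.7265, reject H₀

Derivation:
df = n - 1 = 47
SE = s/√n = 17/√48 = 2.4537
t = (x̄ - μ₀)/SE = (56.69 - 50)/2.4537 = 2.7265
Critical value: t_{0.05,47} = ±1.678
p-value ≈ 0.0090
Decision: reject H₀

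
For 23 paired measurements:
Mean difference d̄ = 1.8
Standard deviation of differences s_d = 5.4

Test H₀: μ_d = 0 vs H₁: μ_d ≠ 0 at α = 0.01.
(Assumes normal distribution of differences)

df = n - 1 = 22
SE = s_d/√n = 5.4/√23 = 1.1260
t = d̄/SE = 1.8/1.1260 = 1.5986
Critical value: t_{0.005,22} = ±2.819
p-value ≈ 0.1242
Decision: fail to reject H₀

Answer: t = 1.5986, fail to reject H₀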